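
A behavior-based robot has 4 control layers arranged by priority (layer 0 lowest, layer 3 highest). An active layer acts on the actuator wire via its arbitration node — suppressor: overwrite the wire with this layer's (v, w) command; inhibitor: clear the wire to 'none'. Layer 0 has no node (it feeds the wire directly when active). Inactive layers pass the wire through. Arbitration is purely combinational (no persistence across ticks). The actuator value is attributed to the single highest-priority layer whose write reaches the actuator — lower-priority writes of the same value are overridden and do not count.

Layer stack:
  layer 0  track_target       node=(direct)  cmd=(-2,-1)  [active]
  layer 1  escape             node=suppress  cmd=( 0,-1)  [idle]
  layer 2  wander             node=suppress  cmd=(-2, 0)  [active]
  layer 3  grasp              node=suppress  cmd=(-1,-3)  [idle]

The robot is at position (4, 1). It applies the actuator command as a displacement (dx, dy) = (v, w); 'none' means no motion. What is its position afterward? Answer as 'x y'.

layer 0 (track_target) active — direct: (-2, -1)
layer 1 (escape) idle — unchanged: (-2, -1)
layer 2 (wander) active — suppresses: (-2, 0)
layer 3 (grasp) idle — unchanged: (-2, 0)
→ actuator (-2, 0)
position: (4, 1) + (-2, 0) = (2, 1)

2 1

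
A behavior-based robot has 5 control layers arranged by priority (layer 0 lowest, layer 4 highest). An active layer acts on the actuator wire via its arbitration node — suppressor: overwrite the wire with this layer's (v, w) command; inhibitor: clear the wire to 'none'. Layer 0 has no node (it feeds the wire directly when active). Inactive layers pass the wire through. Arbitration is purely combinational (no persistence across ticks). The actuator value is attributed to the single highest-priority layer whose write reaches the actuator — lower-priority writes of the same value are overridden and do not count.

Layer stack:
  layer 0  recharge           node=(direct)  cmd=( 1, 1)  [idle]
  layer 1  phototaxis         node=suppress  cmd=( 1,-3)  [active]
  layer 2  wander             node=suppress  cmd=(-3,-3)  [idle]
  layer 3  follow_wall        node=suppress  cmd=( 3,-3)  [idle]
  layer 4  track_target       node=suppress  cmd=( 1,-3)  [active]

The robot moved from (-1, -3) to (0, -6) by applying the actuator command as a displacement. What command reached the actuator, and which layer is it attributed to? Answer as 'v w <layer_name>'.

1 -3 track_target

displacement = (0, -6) − (-1, -3) = (1, -3)
[0] recharge off; wire := none
[1] phototaxis on (suppress); wire := (1, -3)
[2] wander off; pass (1, -3)
[3] follow_wall off; pass (1, -3)
[4] track_target on (suppress); wire := (1, -3)
output (1, -3) — from layer 4 (track_target)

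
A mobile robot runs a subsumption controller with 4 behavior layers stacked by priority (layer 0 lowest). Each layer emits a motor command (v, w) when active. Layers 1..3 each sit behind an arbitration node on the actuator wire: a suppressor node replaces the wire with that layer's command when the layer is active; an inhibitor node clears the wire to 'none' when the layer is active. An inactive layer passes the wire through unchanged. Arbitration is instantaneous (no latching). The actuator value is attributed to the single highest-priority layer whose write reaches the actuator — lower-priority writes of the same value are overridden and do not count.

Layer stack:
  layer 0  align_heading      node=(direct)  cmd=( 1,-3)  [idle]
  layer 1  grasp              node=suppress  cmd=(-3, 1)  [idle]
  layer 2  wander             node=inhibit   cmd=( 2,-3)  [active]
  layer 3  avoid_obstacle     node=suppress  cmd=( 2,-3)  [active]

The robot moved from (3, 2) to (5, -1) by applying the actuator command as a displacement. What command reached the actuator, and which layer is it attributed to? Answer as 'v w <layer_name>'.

2 -3 avoid_obstacle

displacement = (5, -1) − (3, 2) = (2, -3)
layer 0 (align_heading) idle — none
layer 1 (grasp) idle — unchanged: none
layer 2 (wander) active — inhibits: none
layer 3 (avoid_obstacle) active — suppresses: (2, -3)
→ actuator (2, -3) — from layer 3 (avoid_obstacle)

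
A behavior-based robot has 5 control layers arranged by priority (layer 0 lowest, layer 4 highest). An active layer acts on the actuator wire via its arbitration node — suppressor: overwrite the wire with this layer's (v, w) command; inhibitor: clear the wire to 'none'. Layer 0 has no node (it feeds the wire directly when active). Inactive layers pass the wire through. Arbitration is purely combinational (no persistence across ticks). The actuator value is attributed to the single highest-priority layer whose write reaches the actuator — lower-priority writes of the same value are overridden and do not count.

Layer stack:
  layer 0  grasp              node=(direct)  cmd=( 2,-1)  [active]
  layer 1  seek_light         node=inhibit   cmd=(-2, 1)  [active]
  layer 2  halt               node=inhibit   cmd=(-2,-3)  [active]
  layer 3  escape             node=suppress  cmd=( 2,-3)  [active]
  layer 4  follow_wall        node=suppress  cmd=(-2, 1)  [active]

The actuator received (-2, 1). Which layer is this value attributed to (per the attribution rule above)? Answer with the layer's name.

L0 grasp: active, feeds wire = (2, -1)
L1 seek_light: active, inhibitor → wire = none
L2 halt: active, inhibitor → wire = none
L3 escape: active, suppressor → wire = (2, -3)
L4 follow_wall: active, suppressor → wire = (-2, 1)
actuator = (-2, 1)
last writer: layer 4 = follow_wall

follow_wall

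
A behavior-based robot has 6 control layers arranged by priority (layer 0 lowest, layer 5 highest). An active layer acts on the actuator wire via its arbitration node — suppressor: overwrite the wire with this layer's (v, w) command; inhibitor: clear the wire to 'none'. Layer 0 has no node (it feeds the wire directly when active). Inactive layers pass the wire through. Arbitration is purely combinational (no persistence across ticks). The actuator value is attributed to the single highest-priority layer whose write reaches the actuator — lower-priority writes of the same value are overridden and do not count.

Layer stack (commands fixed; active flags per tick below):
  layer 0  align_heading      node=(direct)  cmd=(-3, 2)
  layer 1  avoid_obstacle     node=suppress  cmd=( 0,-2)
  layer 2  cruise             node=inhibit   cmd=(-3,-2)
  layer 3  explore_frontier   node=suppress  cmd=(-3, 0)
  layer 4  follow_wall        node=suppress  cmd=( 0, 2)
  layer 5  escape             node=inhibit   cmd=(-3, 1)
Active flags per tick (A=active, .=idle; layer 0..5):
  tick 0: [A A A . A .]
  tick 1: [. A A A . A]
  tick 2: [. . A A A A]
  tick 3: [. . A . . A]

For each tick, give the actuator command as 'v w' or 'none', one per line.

tick 0:
  layer 0 (align_heading) active — direct: (-3, 2)
  layer 1 (avoid_obstacle) active — suppresses: (0, -2)
  layer 2 (cruise) active — inhibits: none
  layer 3 (explore_frontier) idle — unchanged: none
  layer 4 (follow_wall) active — suppresses: (0, 2)
  layer 5 (escape) idle — unchanged: (0, 2)
  → actuator (0, 2)
tick 1:
  layer 0 (align_heading) idle — none
  layer 1 (avoid_obstacle) active — suppresses: (0, -2)
  layer 2 (cruise) active — inhibits: none
  layer 3 (explore_frontier) active — suppresses: (-3, 0)
  layer 4 (follow_wall) idle — unchanged: (-3, 0)
  layer 5 (escape) active — inhibits: none
  → actuator none
tick 2:
  layer 0 (align_heading) idle — none
  layer 1 (avoid_obstacle) idle — unchanged: none
  layer 2 (cruise) active — inhibits: none
  layer 3 (explore_frontier) active — suppresses: (-3, 0)
  layer 4 (follow_wall) active — suppresses: (0, 2)
  layer 5 (escape) active — inhibits: none
  → actuator none
tick 3:
  layer 0 (align_heading) idle — none
  layer 1 (avoid_obstacle) idle — unchanged: none
  layer 2 (cruise) active — inhibits: none
  layer 3 (explore_frontier) idle — unchanged: none
  layer 4 (follow_wall) idle — unchanged: none
  layer 5 (escape) active — inhibits: none
  → actuator none

0 2
none
none
none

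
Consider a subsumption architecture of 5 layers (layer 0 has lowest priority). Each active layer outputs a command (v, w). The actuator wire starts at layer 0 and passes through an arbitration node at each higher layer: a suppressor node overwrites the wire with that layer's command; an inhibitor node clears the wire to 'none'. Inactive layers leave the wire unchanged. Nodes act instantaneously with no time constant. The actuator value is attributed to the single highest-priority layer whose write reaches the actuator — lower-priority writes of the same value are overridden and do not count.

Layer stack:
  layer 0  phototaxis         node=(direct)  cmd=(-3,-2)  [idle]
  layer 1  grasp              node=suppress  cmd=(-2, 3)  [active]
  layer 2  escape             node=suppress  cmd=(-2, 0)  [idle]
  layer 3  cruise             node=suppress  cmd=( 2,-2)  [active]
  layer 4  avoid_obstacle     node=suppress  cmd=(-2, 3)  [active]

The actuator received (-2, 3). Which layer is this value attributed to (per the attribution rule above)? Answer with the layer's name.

L0 phototaxis: idle → wire = none
L1 grasp: active, suppressor → wire = (-2, 3)
L2 escape: idle → wire stays (-2, 3)
L3 cruise: active, suppressor → wire = (2, -2)
L4 avoid_obstacle: active, suppressor → wire = (-2, 3)
actuator = (-2, 3)
last writer: layer 4 = avoid_obstacle

avoid_obstacle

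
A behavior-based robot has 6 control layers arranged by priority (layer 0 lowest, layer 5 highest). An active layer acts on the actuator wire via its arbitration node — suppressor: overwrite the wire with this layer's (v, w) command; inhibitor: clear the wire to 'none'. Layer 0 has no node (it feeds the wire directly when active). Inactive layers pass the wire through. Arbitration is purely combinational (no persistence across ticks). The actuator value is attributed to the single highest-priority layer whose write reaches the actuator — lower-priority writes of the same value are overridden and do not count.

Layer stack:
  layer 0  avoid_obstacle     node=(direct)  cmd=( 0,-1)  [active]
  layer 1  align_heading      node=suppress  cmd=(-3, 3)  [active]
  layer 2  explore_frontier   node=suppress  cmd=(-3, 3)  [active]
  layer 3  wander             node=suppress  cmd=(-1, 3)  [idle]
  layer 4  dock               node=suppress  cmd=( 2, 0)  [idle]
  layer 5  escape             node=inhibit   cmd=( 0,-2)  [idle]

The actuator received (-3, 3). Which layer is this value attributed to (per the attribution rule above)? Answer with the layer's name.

L0 avoid_obstacle: active, feeds wire = (0, -1)
L1 align_heading: active, suppressor → wire = (-3, 3)
L2 explore_frontier: active, suppressor → wire = (-3, 3)
L3 wander: idle → wire stays (-3, 3)
L4 dock: idle → wire stays (-3, 3)
L5 escape: idle → wire stays (-3, 3)
actuator = (-3, 3)
last writer: layer 2 = explore_frontier

explore_frontier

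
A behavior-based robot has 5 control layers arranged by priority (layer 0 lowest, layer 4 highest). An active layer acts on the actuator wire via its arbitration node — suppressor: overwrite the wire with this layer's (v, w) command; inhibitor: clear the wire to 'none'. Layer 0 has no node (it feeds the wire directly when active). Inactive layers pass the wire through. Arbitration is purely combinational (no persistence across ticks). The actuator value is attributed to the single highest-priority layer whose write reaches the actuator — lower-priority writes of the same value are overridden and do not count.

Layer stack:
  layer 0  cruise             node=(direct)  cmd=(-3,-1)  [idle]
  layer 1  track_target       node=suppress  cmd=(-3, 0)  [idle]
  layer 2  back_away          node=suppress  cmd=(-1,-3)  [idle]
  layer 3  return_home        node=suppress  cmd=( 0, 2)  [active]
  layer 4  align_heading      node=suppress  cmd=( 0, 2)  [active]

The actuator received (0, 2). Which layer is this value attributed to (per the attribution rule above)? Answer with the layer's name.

align_heading

L0 cruise: idle → wire = none
L1 track_target: idle → wire stays none
L2 back_away: idle → wire stays none
L3 return_home: active, suppressor → wire = (0, 2)
L4 align_heading: active, suppressor → wire = (0, 2)
actuator = (0, 2)
last writer: layer 4 = align_heading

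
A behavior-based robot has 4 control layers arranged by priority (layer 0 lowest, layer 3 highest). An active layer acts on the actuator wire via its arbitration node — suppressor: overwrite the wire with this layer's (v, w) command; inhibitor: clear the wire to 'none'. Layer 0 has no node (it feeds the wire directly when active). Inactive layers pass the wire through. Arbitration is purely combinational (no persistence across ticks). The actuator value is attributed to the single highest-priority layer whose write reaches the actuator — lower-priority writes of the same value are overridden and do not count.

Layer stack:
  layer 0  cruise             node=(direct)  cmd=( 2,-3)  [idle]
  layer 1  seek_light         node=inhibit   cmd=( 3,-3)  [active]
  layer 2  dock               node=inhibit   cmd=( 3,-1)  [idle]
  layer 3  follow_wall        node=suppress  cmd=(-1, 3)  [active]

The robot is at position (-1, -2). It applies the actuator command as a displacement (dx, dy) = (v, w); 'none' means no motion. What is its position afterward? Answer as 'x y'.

L0 cruise: idle → wire = none
L1 seek_light: active, inhibitor → wire = none
L2 dock: idle → wire stays none
L3 follow_wall: active, suppressor → wire = (-1, 3)
actuator = (-1, 3)
position: (-1, -2) + (-1, 3) = (-2, 1)

-2 1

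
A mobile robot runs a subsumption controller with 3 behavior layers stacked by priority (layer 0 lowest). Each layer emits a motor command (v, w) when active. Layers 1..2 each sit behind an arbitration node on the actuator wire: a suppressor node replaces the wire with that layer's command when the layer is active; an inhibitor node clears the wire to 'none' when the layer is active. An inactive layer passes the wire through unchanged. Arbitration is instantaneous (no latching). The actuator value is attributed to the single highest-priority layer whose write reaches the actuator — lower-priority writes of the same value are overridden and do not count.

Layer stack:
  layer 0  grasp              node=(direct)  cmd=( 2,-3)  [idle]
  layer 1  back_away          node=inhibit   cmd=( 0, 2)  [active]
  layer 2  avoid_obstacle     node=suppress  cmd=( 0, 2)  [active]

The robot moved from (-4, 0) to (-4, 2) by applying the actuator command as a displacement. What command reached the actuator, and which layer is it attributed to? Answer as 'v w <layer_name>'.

displacement = (-4, 2) − (-4, 0) = (0, 2)
L0 grasp: idle → wire = none
L1 back_away: active, inhibitor → wire = none
L2 avoid_obstacle: active, suppressor → wire = (0, 2)
actuator = (0, 2) — from layer 2 (avoid_obstacle)

0 2 avoid_obstacle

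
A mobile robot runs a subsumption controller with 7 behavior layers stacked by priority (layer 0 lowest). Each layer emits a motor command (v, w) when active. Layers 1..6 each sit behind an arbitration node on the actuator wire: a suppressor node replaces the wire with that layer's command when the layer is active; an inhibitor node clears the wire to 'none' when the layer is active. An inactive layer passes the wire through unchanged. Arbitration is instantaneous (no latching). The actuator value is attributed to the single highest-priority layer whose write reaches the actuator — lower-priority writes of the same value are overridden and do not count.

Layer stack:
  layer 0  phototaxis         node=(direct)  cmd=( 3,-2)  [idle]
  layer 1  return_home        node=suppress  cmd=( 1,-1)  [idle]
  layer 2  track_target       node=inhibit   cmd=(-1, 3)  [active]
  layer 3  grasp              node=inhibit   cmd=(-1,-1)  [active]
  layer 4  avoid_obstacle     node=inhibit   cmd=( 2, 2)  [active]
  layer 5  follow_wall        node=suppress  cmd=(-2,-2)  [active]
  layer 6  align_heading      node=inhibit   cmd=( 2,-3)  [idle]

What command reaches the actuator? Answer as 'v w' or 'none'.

-2 -2

[0] phototaxis off; wire := none
[1] return_home off; pass none
[2] track_target on (inhibit); wire := none
[3] grasp on (inhibit); wire := none
[4] avoid_obstacle on (inhibit); wire := none
[5] follow_wall on (suppress); wire := (-2, -2)
[6] align_heading off; pass (-2, -2)
output (-2, -2)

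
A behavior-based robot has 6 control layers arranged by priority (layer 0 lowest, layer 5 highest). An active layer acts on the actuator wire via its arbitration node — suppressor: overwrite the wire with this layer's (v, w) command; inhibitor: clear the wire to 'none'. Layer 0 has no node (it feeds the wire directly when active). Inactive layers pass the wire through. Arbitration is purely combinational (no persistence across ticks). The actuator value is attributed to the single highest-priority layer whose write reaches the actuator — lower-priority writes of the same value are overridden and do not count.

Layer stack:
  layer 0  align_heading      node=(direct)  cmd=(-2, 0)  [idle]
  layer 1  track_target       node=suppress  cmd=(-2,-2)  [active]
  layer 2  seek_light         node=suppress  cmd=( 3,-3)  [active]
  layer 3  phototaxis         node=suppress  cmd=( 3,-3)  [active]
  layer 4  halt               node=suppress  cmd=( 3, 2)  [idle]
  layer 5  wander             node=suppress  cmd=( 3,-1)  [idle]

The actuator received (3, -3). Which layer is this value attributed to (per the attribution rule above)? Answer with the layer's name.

phototaxis

L0 align_heading: idle → wire = none
L1 track_target: active, suppressor → wire = (-2, -2)
L2 seek_light: active, suppressor → wire = (3, -3)
L3 phototaxis: active, suppressor → wire = (3, -3)
L4 halt: idle → wire stays (3, -3)
L5 wander: idle → wire stays (3, -3)
actuator = (3, -3)
last writer: layer 3 = phototaxis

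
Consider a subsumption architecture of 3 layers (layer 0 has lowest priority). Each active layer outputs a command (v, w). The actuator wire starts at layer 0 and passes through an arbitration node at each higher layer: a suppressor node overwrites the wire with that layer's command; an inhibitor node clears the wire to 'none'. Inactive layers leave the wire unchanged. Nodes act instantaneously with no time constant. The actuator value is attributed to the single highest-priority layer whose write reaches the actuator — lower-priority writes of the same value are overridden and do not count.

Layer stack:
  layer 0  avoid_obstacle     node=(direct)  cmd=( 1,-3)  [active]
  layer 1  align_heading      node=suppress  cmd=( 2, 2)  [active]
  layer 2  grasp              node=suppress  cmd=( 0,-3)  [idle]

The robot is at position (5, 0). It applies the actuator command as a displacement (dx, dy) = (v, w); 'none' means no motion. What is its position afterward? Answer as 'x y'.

layer 0 (avoid_obstacle) active — direct: (1, -3)
layer 1 (align_heading) active — suppresses: (2, 2)
layer 2 (grasp) idle — unchanged: (2, 2)
→ actuator (2, 2)
position: (5, 0) + (2, 2) = (7, 2)

7 2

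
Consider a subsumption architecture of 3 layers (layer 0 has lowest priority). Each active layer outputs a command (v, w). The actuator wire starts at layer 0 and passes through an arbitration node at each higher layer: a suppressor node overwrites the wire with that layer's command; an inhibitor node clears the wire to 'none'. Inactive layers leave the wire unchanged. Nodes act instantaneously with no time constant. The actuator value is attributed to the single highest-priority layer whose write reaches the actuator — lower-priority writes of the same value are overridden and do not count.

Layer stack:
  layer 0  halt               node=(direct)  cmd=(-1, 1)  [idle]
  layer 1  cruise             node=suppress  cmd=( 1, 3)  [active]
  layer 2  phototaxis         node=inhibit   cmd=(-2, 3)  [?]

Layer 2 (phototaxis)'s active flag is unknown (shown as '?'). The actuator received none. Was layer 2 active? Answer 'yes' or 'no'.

yes

If layer 2 is active=yes:
  actuator would be none
If layer 2 is active=no:
  actuator would be (1, 3)
Observed none, so layer 2 was active.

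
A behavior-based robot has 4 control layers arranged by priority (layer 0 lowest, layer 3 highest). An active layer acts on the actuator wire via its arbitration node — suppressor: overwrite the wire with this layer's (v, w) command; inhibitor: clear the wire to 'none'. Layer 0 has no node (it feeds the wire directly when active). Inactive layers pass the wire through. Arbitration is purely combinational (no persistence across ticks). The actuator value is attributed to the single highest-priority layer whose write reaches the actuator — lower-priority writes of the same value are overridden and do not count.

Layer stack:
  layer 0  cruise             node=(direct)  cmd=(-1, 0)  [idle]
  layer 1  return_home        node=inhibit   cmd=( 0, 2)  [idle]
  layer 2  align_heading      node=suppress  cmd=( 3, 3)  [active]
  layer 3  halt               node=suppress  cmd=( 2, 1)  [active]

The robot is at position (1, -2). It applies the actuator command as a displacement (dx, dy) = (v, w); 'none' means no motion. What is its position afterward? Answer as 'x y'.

3 -1

layer 0 (cruise) idle — none
layer 1 (return_home) idle — unchanged: none
layer 2 (align_heading) active — suppresses: (3, 3)
layer 3 (halt) active — suppresses: (2, 1)
→ actuator (2, 1)
position: (1, -2) + (2, 1) = (3, -1)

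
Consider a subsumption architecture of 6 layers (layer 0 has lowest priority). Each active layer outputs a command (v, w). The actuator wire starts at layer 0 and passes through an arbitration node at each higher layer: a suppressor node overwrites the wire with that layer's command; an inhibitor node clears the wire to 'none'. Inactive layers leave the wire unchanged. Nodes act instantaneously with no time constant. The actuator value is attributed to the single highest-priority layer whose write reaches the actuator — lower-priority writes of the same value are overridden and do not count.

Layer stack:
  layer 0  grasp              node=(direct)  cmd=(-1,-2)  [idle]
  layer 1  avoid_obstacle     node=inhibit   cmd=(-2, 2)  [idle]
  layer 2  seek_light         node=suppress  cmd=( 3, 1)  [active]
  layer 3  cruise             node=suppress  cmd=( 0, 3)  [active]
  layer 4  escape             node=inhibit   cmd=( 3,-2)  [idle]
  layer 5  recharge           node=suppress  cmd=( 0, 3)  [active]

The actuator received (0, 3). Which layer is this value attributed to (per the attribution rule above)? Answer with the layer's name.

L0 grasp: idle → wire = none
L1 avoid_obstacle: idle → wire stays none
L2 seek_light: active, suppressor → wire = (3, 1)
L3 cruise: active, suppressor → wire = (0, 3)
L4 escape: idle → wire stays (0, 3)
L5 recharge: active, suppressor → wire = (0, 3)
actuator = (0, 3)
last writer: layer 5 = recharge

recharge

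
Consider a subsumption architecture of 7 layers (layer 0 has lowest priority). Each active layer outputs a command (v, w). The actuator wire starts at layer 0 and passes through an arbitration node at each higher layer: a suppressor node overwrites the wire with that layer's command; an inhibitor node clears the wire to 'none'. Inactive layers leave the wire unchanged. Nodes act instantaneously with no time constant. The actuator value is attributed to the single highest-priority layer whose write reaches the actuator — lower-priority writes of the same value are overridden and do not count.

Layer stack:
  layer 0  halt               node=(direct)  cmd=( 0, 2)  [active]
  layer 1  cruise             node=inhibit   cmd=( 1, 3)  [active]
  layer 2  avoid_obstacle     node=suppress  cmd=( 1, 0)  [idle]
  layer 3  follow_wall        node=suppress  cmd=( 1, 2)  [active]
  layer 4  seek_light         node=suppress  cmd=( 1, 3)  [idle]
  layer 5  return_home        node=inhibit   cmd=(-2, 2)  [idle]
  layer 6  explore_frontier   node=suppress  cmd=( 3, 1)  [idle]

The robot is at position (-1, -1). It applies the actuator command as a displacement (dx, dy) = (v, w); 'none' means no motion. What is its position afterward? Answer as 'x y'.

[0] halt on; wire := (0, 2)
[1] cruise on (inhibit); wire := none
[2] avoid_obstacle off; pass none
[3] follow_wall on (suppress); wire := (1, 2)
[4] seek_light off; pass (1, 2)
[5] return_home off; pass (1, 2)
[6] explore_frontier off; pass (1, 2)
output (1, 2)
position: (-1, -1) + (1, 2) = (0, 1)

0 1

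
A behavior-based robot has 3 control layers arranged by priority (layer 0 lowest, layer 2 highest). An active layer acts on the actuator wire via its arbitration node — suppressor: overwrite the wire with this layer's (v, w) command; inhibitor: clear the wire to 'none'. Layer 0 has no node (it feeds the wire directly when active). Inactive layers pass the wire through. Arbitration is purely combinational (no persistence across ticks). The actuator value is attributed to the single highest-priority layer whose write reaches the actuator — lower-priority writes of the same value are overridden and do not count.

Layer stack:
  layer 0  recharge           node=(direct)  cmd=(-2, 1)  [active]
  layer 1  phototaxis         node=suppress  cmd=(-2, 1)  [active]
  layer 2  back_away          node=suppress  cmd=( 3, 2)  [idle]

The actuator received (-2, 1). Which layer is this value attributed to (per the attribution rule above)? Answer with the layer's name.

phototaxis

L0 recharge: active, feeds wire = (-2, 1)
L1 phototaxis: active, suppressor → wire = (-2, 1)
L2 back_away: idle → wire stays (-2, 1)
actuator = (-2, 1)
last writer: layer 1 = phototaxis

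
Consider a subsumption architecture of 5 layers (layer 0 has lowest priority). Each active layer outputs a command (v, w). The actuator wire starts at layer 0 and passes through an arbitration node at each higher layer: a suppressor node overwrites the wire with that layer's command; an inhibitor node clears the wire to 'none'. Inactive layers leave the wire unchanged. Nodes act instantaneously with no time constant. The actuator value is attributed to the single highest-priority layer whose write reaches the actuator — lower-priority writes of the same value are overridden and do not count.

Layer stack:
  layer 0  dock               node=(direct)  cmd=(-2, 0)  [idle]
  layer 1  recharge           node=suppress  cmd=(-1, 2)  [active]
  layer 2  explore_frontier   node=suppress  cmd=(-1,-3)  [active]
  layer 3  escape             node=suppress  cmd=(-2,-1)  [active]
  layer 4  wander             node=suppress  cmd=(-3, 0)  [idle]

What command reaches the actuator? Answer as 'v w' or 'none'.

layer 0 (dock) idle — none
layer 1 (recharge) active — suppresses: (-1, 2)
layer 2 (explore_frontier) active — suppresses: (-1, -3)
layer 3 (escape) active — suppresses: (-2, -1)
layer 4 (wander) idle — unchanged: (-2, -1)
→ actuator (-2, -1)

-2 -1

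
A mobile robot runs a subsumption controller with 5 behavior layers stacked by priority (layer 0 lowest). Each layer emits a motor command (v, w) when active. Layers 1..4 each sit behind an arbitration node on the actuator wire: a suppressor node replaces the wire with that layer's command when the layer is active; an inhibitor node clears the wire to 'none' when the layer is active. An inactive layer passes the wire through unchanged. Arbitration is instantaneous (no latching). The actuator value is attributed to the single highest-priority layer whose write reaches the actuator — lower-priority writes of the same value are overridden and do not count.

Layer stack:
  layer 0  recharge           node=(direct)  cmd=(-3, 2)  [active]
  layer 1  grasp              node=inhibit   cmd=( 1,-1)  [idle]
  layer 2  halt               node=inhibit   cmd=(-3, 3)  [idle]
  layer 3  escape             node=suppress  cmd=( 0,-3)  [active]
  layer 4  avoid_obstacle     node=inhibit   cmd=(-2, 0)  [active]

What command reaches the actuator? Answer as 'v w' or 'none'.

none

L0 recharge: active, feeds wire = (-3, 2)
L1 grasp: idle → wire stays (-3, 2)
L2 halt: idle → wire stays (-3, 2)
L3 escape: active, suppressor → wire = (0, -3)
L4 avoid_obstacle: active, inhibitor → wire = none
actuator = none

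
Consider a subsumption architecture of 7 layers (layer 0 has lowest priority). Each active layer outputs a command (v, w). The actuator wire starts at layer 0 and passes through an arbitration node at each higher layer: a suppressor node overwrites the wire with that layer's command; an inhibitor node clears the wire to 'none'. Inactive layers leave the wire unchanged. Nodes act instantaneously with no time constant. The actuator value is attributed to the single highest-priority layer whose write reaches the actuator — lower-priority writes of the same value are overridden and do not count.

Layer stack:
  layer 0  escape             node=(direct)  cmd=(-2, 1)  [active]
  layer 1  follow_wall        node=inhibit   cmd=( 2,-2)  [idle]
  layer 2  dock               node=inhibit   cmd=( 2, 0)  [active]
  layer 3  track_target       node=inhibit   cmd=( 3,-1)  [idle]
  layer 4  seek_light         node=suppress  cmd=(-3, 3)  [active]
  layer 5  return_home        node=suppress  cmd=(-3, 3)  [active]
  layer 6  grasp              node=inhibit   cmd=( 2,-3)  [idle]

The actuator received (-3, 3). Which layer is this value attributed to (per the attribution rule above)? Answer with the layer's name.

layer 0 (escape) active — direct: (-2, 1)
layer 1 (follow_wall) idle — unchanged: (-2, 1)
layer 2 (dock) active — inhibits: none
layer 3 (track_target) idle — unchanged: none
layer 4 (seek_light) active — suppresses: (-3, 3)
layer 5 (return_home) active — suppresses: (-3, 3)
layer 6 (grasp) idle — unchanged: (-3, 3)
→ actuator (-3, 3)
last writer: layer 5 = return_home

return_home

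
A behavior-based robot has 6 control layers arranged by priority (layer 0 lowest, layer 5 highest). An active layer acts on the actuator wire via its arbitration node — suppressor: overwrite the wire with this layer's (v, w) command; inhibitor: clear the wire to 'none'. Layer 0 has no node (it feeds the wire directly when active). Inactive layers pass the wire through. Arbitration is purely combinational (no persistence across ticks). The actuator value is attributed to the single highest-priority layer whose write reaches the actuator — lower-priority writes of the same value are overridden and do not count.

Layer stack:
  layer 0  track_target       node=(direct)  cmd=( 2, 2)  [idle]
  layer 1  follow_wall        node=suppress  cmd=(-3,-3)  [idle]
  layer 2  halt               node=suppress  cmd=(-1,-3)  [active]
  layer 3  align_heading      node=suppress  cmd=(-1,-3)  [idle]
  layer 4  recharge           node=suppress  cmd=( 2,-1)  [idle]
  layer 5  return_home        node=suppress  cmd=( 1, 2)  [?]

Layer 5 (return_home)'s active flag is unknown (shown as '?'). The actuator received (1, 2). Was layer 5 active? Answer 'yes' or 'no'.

If layer 5 is active=yes:
  actuator would be (1, 2)
If layer 5 is active=no:
  actuator would be (-1, -3)
Observed (1, 2), so layer 5 was active.

yes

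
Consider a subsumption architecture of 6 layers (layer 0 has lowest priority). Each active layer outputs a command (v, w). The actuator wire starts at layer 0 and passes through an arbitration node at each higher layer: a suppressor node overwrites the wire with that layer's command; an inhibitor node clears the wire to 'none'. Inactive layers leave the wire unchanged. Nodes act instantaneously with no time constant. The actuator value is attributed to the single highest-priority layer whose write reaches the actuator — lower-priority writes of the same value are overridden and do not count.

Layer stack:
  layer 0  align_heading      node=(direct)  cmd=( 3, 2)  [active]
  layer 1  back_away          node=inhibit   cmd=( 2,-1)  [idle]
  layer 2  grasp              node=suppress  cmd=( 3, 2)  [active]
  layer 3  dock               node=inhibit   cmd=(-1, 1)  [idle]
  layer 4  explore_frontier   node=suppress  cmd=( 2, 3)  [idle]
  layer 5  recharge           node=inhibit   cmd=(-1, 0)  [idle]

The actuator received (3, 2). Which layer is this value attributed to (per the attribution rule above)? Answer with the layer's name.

grasp

L0 align_heading: active, feeds wire = (3, 2)
L1 back_away: idle → wire stays (3, 2)
L2 grasp: active, suppressor → wire = (3, 2)
L3 dock: idle → wire stays (3, 2)
L4 explore_frontier: idle → wire stays (3, 2)
L5 recharge: idle → wire stays (3, 2)
actuator = (3, 2)
last writer: layer 2 = grasp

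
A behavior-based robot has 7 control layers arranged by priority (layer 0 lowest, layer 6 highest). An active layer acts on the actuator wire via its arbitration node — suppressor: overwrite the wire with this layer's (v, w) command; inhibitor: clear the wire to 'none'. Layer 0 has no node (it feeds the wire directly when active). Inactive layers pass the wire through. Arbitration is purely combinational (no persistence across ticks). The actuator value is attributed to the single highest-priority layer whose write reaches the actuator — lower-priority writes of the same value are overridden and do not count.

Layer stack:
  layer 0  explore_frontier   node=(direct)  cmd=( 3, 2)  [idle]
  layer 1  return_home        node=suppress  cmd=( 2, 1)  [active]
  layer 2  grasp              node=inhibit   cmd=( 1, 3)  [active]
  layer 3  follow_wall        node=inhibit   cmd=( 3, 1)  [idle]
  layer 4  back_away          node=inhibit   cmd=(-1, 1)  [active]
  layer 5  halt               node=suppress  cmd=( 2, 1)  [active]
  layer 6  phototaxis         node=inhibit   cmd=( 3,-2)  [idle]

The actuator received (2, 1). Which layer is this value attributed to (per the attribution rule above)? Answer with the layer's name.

[0] explore_frontier off; wire := none
[1] return_home on (suppress); wire := (2, 1)
[2] grasp on (inhibit); wire := none
[3] follow_wall off; pass none
[4] back_away on (inhibit); wire := none
[5] halt on (suppress); wire := (2, 1)
[6] phototaxis off; pass (2, 1)
output (2, 1)
last writer: layer 5 = halt

halt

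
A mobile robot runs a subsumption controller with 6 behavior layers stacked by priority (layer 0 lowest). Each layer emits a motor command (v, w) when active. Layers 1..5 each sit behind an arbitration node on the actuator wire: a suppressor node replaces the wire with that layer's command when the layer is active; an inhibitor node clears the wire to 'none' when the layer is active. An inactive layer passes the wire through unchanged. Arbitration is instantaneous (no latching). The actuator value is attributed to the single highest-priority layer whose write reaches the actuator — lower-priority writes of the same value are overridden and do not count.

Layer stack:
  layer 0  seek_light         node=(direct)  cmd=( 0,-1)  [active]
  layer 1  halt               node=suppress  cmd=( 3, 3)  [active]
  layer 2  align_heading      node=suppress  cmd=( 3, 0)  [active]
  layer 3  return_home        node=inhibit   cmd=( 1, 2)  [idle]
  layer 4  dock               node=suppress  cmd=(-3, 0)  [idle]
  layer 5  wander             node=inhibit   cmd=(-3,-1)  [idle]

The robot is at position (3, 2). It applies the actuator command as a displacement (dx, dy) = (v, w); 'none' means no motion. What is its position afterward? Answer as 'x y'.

6 2

[0] seek_light on; wire := (0, -1)
[1] halt on (suppress); wire := (3, 3)
[2] align_heading on (suppress); wire := (3, 0)
[3] return_home off; pass (3, 0)
[4] dock off; pass (3, 0)
[5] wander off; pass (3, 0)
output (3, 0)
position: (3, 2) + (3, 0) = (6, 2)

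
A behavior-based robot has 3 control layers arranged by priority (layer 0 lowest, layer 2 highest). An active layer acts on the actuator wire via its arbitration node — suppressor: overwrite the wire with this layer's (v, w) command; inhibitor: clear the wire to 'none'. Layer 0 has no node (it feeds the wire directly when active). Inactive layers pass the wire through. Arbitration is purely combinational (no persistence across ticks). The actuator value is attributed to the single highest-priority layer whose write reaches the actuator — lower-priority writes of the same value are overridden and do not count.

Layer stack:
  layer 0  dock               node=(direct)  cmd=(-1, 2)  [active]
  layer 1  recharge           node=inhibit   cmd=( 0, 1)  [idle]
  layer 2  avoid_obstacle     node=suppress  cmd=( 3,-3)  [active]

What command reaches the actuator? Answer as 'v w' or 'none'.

3 -3

[0] dock on; wire := (-1, 2)
[1] recharge off; pass (-1, 2)
[2] avoid_obstacle on (suppress); wire := (3, -3)
output (3, -3)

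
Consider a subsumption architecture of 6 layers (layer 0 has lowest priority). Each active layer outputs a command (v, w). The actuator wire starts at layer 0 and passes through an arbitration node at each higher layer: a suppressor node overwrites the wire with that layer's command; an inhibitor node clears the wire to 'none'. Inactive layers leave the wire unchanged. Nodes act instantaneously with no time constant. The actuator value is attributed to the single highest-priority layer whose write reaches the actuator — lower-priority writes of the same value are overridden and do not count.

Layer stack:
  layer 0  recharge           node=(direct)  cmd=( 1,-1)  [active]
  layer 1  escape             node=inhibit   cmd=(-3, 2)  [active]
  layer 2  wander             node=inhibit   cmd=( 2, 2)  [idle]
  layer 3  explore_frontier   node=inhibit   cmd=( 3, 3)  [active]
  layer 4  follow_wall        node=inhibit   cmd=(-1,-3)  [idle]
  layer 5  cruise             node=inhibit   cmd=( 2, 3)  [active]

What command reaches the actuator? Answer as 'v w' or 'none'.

layer 0 (recharge) active — direct: (1, -1)
layer 1 (escape) active — inhibits: none
layer 2 (wander) idle — unchanged: none
layer 3 (explore_frontier) active — inhibits: none
layer 4 (follow_wall) idle — unchanged: none
layer 5 (cruise) active — inhibits: none
→ actuator none

none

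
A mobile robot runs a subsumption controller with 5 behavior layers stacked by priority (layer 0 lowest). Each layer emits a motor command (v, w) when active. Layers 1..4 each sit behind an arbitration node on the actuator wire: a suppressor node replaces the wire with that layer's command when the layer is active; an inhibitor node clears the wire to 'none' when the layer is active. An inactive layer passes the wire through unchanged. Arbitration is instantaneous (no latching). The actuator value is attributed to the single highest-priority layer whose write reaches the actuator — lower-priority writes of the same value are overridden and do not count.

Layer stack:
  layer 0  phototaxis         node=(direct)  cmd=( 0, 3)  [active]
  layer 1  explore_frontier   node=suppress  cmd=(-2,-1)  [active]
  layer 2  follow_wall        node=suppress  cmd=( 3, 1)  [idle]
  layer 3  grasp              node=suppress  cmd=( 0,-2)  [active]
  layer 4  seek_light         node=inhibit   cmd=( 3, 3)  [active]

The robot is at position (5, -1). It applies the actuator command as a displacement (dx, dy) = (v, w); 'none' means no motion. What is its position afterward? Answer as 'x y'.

5 -1

layer 0 (phototaxis) active — direct: (0, 3)
layer 1 (explore_frontier) active — suppresses: (-2, -1)
layer 2 (follow_wall) idle — unchanged: (-2, -1)
layer 3 (grasp) active — suppresses: (0, -2)
layer 4 (seek_light) active — inhibits: none
→ actuator none
position: (5, -1) + none = (5, -1)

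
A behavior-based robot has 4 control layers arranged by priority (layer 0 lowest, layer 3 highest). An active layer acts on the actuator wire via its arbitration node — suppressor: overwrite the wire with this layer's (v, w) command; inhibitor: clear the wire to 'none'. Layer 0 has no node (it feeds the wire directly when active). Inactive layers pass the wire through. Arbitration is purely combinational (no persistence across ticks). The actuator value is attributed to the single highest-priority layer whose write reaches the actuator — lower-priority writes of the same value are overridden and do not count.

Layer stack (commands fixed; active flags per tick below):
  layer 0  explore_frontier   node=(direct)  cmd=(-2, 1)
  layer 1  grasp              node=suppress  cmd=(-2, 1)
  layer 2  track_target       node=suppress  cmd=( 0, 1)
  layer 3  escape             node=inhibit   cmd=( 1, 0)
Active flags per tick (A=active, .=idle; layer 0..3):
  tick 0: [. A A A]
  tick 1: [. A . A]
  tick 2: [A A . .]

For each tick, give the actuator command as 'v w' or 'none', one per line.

tick 0:
  [0] explore_frontier off; wire := none
  [1] grasp on (suppress); wire := (-2, 1)
  [2] track_target on (suppress); wire := (0, 1)
  [3] escape on (inhibit); wire := none
  output none
tick 1:
  [0] explore_frontier off; wire := none
  [1] grasp on (suppress); wire := (-2, 1)
  [2] track_target off; pass (-2, 1)
  [3] escape on (inhibit); wire := none
  output none
tick 2:
  [0] explore_frontier on; wire := (-2, 1)
  [1] grasp on (suppress); wire := (-2, 1)
  [2] track_target off; pass (-2, 1)
  [3] escape off; pass (-2, 1)
  output (-2, 1)

none
none
-2 1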